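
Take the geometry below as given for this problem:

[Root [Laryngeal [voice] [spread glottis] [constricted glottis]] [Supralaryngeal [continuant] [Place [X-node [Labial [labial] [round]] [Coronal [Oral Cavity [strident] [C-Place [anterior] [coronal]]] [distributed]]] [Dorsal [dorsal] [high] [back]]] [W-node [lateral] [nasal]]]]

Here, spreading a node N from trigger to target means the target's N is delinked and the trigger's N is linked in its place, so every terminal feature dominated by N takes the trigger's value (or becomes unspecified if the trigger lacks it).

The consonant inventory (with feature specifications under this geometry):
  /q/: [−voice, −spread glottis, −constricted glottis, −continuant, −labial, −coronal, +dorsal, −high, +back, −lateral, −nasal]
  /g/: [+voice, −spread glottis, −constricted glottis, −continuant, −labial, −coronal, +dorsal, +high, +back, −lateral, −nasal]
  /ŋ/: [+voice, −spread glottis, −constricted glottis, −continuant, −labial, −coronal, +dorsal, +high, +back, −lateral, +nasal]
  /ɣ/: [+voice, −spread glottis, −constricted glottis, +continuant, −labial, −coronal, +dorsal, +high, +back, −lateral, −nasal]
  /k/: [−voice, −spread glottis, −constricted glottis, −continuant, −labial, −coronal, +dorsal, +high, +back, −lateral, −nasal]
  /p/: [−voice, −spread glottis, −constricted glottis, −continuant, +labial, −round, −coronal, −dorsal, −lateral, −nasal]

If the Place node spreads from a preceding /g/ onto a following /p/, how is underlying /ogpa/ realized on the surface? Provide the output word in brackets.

[ogka]

Place immediately or transitively dominates [labial], [round], [strident], [anterior], [coronal], [distributed], [dorsal], [high], [back].
Spreading Place from /g/ onto /p/ replaces those values with /g/'s: [−labial], [−coronal], [+dorsal], [+high], [+back]. Features outside Place ([voice], [spread glottis], [constricted glottis], …) stay as in /p/.
This feature bundle is that of [k], so /ogpa/ surfaces as [ogka].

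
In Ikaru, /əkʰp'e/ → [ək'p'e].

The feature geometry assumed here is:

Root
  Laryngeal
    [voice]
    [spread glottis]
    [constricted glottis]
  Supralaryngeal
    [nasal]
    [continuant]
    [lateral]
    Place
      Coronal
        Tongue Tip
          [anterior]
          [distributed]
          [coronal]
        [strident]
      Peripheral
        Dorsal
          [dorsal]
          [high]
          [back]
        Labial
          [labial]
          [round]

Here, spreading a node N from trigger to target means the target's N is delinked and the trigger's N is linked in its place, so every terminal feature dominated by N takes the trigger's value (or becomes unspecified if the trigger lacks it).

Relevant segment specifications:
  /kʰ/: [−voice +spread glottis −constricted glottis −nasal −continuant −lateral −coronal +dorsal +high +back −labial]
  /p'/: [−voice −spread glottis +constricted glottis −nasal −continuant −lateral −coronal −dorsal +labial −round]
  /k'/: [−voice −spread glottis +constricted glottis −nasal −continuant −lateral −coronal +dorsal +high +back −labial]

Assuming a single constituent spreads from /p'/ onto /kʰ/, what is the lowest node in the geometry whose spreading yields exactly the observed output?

The alternation /kʰ/ → [k'] changes [spread glottis], [constricted glottis] and nothing else.
The smallest constituent containing every changed terminal is Laryngeal — each of its daughters lacks at least one of the affected features.
Delinking /kʰ/'s Laryngeal and associating /p'/'s Laryngeal gives precisely the feature bundle of [k'].
[labial], [dorsal] — on which /p'/ differs from /kʰ/ — are unchanged, so Root cannot have spread; the constituent is no larger than Laryngeal.

Laryngeal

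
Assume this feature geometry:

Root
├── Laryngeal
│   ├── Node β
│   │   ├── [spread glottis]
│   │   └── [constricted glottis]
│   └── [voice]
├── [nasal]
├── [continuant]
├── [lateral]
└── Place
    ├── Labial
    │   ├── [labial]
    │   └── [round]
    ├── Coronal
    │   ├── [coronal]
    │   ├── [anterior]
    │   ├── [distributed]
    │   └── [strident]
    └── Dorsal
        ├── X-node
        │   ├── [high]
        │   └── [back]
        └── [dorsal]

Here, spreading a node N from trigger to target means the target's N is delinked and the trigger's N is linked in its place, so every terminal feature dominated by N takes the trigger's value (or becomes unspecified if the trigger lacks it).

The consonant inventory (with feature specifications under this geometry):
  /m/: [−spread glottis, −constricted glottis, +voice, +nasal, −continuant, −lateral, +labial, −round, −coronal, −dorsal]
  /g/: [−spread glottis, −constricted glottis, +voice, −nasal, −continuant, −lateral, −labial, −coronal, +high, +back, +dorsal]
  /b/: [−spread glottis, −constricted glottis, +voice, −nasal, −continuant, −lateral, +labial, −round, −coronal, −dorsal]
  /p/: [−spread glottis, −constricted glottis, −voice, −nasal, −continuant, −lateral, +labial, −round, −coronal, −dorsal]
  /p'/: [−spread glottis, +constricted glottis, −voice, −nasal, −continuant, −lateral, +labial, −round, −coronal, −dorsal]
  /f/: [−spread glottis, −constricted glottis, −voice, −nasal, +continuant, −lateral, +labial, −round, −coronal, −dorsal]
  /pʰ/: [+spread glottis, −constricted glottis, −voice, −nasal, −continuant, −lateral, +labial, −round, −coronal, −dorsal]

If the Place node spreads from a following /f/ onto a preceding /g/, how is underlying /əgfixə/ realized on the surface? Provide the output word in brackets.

Terminals under Place in this geometry: [labial], [round], [coronal], [anterior], [distributed], [strident], [high], [back], [dorsal].
Spreading Place from /f/ onto /g/ replaces those values with /f/'s: [+labial], [−round], [−coronal], [−dorsal]. Features outside Place ([spread glottis], [constricted glottis], [voice], …) stay as in /g/.
Among the inventory, only /b/ has exactly this specification, giving the surface form [əbfixə].

[əbfixə]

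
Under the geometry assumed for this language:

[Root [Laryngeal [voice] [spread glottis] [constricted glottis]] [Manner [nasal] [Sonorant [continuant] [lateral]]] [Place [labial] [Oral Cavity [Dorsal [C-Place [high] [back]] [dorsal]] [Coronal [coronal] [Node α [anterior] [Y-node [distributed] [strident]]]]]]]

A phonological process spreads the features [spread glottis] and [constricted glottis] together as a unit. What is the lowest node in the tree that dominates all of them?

Laryngeal

[spread glottis]: Root / Laryngeal / [spread glottis].
[constricted glottis] lies under Laryngeal (below Laryngeal).
The listed terminals split across distinct daughters of Laryngeal, so Laryngeal itself is the smallest node containing them all.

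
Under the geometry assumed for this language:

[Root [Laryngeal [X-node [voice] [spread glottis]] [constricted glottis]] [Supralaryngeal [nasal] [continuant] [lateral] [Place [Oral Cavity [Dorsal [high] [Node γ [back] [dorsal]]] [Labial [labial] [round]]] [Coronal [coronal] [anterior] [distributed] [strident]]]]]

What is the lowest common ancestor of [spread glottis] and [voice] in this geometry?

X-node

[spread glottis]: Root → Laryngeal → X-node → [spread glottis].
[voice]: Root → Laryngeal → X-node → [voice].
These paths first converge at X-node; no daughter of X-node dominates all 2 features, so X-node is the minimal constituent.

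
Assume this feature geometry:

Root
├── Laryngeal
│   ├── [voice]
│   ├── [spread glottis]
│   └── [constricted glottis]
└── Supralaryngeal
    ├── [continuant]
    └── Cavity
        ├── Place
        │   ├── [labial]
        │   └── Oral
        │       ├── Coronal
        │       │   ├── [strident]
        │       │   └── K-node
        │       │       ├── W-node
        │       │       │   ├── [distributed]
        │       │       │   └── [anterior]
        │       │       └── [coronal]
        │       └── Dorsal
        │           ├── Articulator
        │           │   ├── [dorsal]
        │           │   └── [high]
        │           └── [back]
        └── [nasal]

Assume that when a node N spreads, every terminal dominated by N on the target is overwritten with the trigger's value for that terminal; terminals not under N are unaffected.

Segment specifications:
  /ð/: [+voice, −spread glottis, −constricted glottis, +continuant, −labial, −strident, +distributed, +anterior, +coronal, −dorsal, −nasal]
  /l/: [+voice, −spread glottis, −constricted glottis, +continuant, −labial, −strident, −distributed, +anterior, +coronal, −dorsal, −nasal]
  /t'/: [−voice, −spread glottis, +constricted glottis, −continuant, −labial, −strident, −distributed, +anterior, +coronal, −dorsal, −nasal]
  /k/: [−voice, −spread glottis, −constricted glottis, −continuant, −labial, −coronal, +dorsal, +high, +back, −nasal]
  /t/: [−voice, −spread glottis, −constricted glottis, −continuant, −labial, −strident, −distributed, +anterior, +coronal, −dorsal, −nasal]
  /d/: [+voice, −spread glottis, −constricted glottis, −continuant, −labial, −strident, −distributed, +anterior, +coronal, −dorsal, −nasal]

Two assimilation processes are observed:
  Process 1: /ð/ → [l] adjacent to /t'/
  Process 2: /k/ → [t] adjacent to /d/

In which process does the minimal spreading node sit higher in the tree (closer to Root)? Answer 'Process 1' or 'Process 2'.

Process 1: the feature that changes is [distributed]; the minimal node is [distributed] (depth 8).
Process 2: the features that change are [coronal], [anterior], [distributed], [strident], [dorsal], [high], [back]; the minimal node is Oral (depth 4).
Oral (depth 4) sits above [distributed] (depth 8), making Process 2 the one with the higher spreading node.

Process 2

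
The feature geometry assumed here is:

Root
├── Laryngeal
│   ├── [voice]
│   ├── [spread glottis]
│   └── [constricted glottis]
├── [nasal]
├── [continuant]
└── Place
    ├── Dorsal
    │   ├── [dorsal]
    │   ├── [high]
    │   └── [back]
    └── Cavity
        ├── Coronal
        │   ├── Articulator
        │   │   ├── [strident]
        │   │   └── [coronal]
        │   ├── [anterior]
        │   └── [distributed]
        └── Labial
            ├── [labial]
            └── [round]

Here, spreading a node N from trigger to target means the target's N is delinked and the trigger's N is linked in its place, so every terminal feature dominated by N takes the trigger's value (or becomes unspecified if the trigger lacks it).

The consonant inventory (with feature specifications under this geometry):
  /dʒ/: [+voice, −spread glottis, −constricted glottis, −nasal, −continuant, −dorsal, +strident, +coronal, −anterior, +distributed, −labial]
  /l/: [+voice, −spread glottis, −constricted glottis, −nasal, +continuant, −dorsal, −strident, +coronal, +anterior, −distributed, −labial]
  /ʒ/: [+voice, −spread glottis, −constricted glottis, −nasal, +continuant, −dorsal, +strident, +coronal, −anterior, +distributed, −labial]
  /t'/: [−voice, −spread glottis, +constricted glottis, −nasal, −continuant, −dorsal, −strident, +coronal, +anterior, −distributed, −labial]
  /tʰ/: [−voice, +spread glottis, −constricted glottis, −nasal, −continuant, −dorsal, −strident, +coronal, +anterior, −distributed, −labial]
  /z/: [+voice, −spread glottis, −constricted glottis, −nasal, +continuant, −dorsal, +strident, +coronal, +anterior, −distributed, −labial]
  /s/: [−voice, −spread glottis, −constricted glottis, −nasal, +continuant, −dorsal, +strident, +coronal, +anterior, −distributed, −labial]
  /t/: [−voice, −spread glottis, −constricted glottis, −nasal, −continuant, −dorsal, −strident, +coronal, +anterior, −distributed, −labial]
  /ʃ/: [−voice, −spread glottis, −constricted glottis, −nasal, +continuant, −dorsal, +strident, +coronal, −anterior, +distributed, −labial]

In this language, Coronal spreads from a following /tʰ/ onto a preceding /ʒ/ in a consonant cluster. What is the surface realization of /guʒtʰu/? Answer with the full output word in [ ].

The Coronal node dominates the terminals [strident], [coronal], [anterior], [distributed].
The target acquires /tʰ/'s values for everything under Coronal — [−strident], [+coronal], [+anterior], [−distributed] — while keeping its own [voice], [spread glottis], [constricted glottis], ….
The resulting bundle matches /l/ in the inventory; substituting it for /ʒ/ gives [gultʰu].

[gultʰu]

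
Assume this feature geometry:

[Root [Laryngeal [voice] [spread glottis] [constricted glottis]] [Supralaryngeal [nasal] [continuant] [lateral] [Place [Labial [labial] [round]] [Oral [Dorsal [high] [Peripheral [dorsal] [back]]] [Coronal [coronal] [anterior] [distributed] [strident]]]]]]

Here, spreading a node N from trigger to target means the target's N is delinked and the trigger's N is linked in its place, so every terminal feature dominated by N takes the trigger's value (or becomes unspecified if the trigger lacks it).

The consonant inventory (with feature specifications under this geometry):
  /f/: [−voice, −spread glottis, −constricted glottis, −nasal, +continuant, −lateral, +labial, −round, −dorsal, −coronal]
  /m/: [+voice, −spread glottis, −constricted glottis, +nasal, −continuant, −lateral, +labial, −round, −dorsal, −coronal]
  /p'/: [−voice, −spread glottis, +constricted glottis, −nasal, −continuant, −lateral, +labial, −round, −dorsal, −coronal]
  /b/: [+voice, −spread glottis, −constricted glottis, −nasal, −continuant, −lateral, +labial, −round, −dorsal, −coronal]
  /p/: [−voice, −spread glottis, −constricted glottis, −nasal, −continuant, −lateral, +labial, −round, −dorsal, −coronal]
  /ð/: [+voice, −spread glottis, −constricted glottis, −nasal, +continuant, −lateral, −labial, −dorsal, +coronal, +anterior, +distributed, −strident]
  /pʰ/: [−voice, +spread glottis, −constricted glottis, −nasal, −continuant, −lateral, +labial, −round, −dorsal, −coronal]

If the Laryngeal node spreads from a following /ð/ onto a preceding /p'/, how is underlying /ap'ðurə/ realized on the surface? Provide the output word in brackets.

[abðurə]

Terminals under Laryngeal in this geometry: [voice], [spread glottis], [constricted glottis].
The target acquires /ð/'s values for everything under Laryngeal — [+voice], [−spread glottis], [−constricted glottis] — while keeping its own [nasal], [continuant], [lateral], ….
The resulting bundle matches /b/ in the inventory; substituting it for /p'/ gives [abðurə].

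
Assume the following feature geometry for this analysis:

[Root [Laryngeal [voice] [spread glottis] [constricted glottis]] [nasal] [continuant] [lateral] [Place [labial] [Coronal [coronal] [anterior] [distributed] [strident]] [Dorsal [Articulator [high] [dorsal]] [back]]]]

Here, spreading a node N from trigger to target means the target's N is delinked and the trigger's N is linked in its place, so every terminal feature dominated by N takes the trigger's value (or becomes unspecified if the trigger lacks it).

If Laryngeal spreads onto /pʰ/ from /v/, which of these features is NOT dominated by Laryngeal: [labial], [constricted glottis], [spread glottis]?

[labial]

Under this geometry, Laryngeal contains [voice], [spread glottis], [constricted glottis].
Spreading Laryngeal replaces [spread glottis], [constricted glottis] with the trigger's values, since each sits inside the Laryngeal constituent.
[labial] is not within the Laryngeal subtree (it hangs from Place), so /pʰ/'s [labial] value survives.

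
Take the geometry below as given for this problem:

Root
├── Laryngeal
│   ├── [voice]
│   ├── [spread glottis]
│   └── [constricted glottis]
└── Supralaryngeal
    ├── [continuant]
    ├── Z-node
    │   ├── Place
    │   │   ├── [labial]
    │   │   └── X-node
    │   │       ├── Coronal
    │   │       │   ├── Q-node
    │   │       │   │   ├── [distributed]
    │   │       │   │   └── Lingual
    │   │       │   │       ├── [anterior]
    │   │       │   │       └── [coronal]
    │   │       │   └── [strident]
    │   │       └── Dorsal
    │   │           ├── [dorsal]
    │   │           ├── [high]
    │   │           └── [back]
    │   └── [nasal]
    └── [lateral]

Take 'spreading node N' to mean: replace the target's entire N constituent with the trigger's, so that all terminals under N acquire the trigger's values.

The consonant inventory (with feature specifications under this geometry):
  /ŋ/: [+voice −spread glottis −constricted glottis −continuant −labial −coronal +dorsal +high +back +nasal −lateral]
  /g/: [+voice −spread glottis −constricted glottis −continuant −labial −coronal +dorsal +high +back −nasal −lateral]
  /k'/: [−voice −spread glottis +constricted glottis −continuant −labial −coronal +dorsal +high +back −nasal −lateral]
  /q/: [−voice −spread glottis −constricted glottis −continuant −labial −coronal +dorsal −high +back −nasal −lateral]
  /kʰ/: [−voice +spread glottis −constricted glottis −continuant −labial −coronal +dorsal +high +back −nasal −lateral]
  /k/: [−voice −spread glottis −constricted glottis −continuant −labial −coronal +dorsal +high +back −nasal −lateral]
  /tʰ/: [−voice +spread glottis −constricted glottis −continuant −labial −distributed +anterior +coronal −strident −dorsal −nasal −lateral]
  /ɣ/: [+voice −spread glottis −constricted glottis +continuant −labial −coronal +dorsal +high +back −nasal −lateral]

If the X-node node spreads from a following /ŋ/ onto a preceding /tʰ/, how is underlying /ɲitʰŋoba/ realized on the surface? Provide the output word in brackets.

X-node immediately or transitively dominates [distributed], [anterior], [coronal], [strident], [dorsal], [high], [back].
After delinking /tʰ/'s X-node and linking /ŋ/'s, the affected terminals become [−coronal], [+dorsal], [+high], [+back]; [voice], [spread glottis], [constricted glottis], … (outside X-node) are retained from /tʰ/.
This feature bundle is that of [kʰ], so /ɲitʰŋoba/ surfaces as [ɲikʰŋoba].

[ɲikʰŋoba]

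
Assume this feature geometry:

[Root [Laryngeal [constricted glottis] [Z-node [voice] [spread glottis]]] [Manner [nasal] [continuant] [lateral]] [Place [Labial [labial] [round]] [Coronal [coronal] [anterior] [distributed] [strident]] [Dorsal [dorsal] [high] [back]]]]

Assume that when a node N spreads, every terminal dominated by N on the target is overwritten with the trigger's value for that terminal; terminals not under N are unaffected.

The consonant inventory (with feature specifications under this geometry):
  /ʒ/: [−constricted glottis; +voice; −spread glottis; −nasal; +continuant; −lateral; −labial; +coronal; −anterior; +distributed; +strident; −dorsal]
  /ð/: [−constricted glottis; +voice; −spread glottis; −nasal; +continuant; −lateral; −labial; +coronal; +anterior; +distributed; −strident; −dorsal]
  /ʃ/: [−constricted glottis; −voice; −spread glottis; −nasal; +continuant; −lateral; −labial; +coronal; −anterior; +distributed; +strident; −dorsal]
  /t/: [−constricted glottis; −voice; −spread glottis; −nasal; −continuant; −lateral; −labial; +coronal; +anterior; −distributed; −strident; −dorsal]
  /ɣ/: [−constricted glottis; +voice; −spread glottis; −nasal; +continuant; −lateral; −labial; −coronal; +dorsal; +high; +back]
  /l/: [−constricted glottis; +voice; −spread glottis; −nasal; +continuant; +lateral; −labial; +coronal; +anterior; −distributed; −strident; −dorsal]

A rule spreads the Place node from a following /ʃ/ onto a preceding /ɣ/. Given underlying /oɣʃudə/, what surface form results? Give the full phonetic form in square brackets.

Place immediately or transitively dominates [labial], [round], [coronal], [anterior], [distributed], [strident], [dorsal], [high], [back].
After delinking /ɣ/'s Place and linking /ʃ/'s, the affected terminals become [−labial], [+coronal], [−anterior], [+distributed], [+strident], [−dorsal]; [constricted glottis], [voice], [spread glottis], … (outside Place) are retained from /ɣ/.
Among the inventory, only /ʒ/ has exactly this specification, giving the surface form [oʒʃudə].

[oʒʃudə]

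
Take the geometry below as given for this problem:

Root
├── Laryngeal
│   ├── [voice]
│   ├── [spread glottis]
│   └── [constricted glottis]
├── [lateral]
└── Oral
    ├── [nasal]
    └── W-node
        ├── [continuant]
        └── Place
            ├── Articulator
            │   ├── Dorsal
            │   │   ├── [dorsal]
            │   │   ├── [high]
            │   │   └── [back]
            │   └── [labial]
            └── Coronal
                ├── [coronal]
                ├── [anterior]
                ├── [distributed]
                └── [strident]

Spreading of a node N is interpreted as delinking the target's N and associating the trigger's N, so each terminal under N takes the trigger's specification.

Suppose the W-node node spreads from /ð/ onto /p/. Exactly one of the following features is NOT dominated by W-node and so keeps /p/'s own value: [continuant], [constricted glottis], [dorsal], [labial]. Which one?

The terminals dominated by W-node are [continuant], [dorsal], [high], [back], [labial], [coronal], [anterior], [distributed], [strident].
[labial], [continuant], [dorsal] all lie under W-node, so they are overwritten when W-node spreads.
But [constricted glottis] is a dependent of Laryngeal, outside W-node; it is therefore untouched by the spreading.

[constricted glottis]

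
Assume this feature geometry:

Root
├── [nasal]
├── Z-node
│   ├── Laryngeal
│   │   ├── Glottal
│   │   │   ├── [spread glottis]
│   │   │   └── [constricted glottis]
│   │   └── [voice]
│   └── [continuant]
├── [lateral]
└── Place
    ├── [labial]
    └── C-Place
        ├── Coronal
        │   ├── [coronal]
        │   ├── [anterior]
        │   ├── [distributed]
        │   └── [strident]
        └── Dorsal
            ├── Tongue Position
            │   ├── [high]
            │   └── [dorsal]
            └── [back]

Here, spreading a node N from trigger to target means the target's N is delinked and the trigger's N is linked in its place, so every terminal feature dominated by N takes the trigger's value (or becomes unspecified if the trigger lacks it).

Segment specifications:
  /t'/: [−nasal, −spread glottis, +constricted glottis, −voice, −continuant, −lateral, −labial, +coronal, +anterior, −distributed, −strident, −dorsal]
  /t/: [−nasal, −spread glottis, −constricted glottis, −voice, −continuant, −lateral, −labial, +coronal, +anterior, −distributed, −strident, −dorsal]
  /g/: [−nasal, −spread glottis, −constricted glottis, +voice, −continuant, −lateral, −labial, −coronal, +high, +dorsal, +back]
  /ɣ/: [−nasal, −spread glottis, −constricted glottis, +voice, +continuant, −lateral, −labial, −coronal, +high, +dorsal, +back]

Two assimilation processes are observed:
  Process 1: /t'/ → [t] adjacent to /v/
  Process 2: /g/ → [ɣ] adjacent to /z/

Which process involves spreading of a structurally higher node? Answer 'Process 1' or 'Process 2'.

Process 1 alters [constricted glottis]; the lowest dominating node is [constricted glottis] (depth 4 from Root).
In Process 2, [continuant] changes, so the minimal spreading node is [continuant] at depth 2.
Depth 2 < depth 4; Process 2 involves the structurally higher constituent [continuant].

Process 2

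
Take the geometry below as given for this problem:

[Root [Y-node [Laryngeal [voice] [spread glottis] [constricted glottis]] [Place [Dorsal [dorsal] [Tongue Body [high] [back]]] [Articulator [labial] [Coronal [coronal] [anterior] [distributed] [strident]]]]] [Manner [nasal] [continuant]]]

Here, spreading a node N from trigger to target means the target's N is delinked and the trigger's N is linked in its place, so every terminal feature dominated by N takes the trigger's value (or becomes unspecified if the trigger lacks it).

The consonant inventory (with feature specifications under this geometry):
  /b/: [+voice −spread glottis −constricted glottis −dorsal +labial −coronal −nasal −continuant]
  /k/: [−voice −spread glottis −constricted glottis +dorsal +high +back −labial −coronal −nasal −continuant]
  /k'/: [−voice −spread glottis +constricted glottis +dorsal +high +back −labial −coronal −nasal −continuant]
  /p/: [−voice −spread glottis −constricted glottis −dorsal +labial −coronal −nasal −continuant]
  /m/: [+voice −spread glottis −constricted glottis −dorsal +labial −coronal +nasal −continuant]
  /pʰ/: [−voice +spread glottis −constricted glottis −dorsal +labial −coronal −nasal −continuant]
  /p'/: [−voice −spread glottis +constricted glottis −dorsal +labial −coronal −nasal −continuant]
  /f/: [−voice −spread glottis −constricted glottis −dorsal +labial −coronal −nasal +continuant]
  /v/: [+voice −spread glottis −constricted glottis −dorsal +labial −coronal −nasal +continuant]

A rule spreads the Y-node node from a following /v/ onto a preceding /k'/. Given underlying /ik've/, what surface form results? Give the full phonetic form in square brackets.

[ibve]

Terminals under Y-node in this geometry: [voice], [spread glottis], [constricted glottis], [dorsal], [high], [back], [labial], [coronal], [anterior], [distributed], [strident].
The target acquires /v/'s values for everything under Y-node — [+voice], [−spread glottis], [−constricted glottis], [−dorsal], [+labial], [−coronal] — while keeping its own [nasal], [continuant].
The resulting bundle matches /b/ in the inventory; substituting it for /k'/ gives [ibve].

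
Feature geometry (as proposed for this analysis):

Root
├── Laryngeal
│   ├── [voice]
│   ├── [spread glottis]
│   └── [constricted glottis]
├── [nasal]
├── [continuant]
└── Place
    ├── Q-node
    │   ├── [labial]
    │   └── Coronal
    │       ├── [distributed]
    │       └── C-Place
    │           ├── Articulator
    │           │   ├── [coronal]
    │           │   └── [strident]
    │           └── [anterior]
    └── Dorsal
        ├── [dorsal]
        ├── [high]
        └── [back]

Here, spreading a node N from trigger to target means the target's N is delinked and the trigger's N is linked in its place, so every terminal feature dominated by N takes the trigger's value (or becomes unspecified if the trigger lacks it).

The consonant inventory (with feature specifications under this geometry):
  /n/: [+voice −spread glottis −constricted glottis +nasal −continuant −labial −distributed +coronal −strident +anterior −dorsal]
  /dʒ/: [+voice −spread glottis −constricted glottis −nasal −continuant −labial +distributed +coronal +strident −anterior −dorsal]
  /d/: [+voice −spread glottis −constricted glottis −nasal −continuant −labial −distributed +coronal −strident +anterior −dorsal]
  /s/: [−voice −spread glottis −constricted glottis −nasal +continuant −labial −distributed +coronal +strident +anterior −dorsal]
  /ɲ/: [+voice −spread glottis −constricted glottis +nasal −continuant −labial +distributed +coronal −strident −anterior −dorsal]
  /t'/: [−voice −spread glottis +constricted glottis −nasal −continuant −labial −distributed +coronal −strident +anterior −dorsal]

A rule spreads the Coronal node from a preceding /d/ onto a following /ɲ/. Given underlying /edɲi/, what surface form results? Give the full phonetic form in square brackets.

The Coronal node dominates the terminals [distributed], [coronal], [strident], [anterior].
Spreading Coronal from /d/ onto /ɲ/ replaces those values with /d/'s: [−distributed], [+coronal], [−strident], [+anterior]. Features outside Coronal ([voice], [spread glottis], [constricted glottis], …) stay as in /ɲ/.
Among the inventory, only /n/ has exactly this specification, giving the surface form [edni].

[edni]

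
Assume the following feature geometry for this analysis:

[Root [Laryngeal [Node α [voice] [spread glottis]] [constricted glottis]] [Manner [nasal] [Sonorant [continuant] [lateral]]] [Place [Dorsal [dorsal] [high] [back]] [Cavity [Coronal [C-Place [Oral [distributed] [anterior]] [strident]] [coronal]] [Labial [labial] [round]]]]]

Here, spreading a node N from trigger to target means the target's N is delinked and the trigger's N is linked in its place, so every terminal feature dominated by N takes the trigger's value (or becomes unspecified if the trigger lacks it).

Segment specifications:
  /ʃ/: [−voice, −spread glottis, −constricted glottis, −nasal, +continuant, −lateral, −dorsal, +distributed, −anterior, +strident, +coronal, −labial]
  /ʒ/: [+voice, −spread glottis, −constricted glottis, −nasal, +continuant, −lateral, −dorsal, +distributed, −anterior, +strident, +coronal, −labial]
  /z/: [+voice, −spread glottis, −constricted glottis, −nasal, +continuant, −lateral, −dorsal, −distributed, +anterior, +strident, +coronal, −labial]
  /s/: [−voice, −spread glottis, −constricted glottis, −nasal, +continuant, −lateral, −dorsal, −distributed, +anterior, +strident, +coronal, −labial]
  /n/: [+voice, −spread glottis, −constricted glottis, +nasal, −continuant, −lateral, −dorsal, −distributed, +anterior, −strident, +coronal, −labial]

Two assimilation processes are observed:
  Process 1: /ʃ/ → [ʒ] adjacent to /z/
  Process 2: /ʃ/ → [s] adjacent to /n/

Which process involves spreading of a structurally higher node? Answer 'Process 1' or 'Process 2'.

Process 1 alters [voice]; the lowest dominating node is [voice] (depth 3 from Root).
Process 2: the features that change are [anterior], [distributed]; the minimal node is Oral (depth 5).
Depth 3 < depth 5; Process 1 involves the structurally higher constituent [voice].

Process 1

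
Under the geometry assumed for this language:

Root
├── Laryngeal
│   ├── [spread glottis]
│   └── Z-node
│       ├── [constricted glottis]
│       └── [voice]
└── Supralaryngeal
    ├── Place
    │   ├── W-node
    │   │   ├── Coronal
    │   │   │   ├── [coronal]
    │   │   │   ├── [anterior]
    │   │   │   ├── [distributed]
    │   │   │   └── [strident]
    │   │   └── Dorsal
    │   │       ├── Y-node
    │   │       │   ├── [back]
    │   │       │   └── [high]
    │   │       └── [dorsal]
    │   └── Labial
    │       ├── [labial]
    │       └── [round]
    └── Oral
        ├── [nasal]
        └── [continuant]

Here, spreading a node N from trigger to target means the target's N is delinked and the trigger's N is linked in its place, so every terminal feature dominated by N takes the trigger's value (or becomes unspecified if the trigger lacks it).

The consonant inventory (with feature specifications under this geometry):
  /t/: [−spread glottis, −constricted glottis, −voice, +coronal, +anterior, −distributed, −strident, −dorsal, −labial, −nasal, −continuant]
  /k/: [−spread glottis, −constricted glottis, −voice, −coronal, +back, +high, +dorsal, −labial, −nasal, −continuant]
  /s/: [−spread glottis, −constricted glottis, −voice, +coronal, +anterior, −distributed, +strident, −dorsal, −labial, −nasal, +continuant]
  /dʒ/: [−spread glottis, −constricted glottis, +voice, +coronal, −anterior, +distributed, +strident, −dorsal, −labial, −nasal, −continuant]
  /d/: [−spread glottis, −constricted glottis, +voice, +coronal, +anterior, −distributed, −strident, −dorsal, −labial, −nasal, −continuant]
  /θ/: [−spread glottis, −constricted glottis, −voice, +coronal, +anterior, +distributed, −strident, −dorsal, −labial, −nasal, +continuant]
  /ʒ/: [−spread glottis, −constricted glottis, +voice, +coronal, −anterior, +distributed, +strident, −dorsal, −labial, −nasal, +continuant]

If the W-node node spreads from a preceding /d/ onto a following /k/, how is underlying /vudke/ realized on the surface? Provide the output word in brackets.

Terminals under W-node in this geometry: [coronal], [anterior], [distributed], [strident], [back], [high], [dorsal].
After delinking /k/'s W-node and linking /d/'s, the affected terminals become [+coronal], [+anterior], [−distributed], [−strident], [−dorsal]; [spread glottis], [constricted glottis], [voice], … (outside W-node) are retained from /k/.
This feature bundle is that of [t], so /vudke/ surfaces as [vudte].

[vudte]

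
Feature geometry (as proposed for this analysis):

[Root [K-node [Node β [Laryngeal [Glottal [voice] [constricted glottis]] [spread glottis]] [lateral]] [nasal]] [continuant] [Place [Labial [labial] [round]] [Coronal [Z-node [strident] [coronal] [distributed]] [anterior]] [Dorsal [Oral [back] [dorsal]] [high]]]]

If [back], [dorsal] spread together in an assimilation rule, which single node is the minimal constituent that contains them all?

[back] is immediately dominated by Oral.
[dorsal] is immediately dominated by Oral.
The lowest node appearing on every path is Oral; each proper daughter of Oral fails to dominate at least one of the listed features.

Oral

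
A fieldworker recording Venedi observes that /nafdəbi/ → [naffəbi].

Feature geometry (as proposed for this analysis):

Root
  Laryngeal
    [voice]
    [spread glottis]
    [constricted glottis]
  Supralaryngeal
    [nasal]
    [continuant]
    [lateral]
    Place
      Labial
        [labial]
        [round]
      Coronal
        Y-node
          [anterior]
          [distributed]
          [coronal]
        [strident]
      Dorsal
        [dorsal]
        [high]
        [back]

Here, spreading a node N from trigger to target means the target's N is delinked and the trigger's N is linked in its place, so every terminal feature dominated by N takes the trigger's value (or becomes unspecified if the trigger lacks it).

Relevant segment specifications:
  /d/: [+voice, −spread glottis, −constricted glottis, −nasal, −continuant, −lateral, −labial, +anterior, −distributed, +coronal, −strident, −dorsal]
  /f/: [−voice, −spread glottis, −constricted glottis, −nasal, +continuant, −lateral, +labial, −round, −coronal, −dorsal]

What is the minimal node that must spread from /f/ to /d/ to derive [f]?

/d/ and [f] differ in [voice], [continuant], [labial], [round], [coronal], [anterior], [distributed], [strident]; every other specified feature is identical.
Tracing each changed feature up the tree, the paths first meet at Root; any lower node misses at least one of them.
Spreading Root from /f/ overwrites each of those terminals with /f/'s values, yielding exactly [f].

Root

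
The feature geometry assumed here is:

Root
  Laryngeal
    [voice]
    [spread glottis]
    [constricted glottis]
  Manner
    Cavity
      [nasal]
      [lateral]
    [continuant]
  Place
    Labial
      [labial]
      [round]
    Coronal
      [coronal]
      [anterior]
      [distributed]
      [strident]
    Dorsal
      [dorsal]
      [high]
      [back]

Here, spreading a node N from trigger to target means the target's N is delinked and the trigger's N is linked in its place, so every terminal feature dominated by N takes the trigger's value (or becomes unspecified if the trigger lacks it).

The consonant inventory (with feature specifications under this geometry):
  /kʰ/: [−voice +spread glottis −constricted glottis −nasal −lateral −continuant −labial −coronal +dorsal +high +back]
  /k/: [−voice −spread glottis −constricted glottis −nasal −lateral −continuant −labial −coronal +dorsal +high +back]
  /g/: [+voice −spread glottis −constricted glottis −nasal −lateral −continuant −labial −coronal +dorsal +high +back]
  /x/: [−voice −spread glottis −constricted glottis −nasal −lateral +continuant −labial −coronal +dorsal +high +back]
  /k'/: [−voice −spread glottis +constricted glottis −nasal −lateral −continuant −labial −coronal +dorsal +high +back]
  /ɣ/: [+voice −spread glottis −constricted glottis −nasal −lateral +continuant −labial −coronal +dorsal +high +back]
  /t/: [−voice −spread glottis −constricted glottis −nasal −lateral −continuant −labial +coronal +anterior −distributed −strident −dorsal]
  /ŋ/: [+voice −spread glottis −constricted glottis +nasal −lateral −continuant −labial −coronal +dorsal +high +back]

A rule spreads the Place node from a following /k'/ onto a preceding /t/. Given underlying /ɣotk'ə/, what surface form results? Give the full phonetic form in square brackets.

Place immediately or transitively dominates [labial], [round], [coronal], [anterior], [distributed], [strident], [dorsal], [high], [back].
The target acquires /k'/'s values for everything under Place — [−labial], [−coronal], [+dorsal], [+high], [+back] — while keeping its own [voice], [spread glottis], [constricted glottis], ….
Among the inventory, only /k/ has exactly this specification, giving the surface form [ɣokk'ə].

[ɣokk'ə]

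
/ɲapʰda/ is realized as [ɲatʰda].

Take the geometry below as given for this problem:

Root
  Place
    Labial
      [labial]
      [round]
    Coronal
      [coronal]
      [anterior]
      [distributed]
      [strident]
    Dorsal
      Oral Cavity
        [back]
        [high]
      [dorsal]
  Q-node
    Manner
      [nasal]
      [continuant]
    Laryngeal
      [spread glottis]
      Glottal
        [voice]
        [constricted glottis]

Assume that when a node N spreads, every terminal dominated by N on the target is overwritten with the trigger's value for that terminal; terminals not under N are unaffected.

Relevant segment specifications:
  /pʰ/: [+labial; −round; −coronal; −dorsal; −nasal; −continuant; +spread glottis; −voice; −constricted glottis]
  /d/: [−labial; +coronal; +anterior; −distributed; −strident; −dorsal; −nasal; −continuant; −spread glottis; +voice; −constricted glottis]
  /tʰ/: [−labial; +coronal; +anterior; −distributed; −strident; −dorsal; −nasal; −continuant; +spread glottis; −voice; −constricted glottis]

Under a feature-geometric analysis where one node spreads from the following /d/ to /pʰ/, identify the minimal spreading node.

Comparing /pʰ/ with its surface form [tʰ], the features that change are [labial], [round], [coronal], [anterior], [distributed], [strident].
Tracing each changed feature up the tree, the paths first meet at Place; any lower node misses at least one of them.
If Place spreads, every terminal under it takes /d/'s value, producing [tʰ] as observed.
Since [voice], [spread glottis] are preserved even though /d/ disagrees there, no node above Place spread.

Place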